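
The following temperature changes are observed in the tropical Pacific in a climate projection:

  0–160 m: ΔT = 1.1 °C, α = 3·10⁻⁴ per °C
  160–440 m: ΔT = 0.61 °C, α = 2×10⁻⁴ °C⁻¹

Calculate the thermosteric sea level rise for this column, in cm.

Δh ≈ 8.7 cm

3×10⁻⁴ × 160 × 1.1 = 0.05280 m
Layer 2: 2×10⁻⁴ × 280 × 0.61 = 0.03416 m
Δh = 0.05280 + 0.03416 = 0.08696 m ≈ 8.7 cm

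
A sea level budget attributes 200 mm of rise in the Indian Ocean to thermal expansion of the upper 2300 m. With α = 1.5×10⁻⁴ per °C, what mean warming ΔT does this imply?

0.580 K

ΔT = Δh/(αH) = 0.2 / (1.5×10⁻⁴ × 2300) ≈ 0.5797 K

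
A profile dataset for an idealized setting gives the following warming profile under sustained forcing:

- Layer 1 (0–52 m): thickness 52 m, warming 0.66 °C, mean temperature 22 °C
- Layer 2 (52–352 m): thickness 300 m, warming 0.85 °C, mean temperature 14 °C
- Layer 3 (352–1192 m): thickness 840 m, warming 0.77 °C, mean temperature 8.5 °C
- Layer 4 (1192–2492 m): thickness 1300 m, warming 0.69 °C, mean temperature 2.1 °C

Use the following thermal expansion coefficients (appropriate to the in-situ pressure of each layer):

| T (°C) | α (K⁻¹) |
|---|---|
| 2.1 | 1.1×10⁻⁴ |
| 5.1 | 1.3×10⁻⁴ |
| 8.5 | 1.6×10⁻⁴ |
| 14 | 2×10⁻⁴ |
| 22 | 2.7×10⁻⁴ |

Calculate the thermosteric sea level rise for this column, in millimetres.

262 mm

Layer 1 at 22 °C → α = 2.7×10⁻⁴ K⁻¹
Layer 2 at 14 °C → α = 2×10⁻⁴ K⁻¹
Layer 3 at 8.5 °C → α = 1.6×10⁻⁴ K⁻¹
Layer 4 at 2.1 °C → α = 1.1×10⁻⁴ K⁻¹
2.7×10⁻⁴ × 52 × 0.66 = 0.0092664 m
300 × 2×10⁻⁴ × 0.85 = 0.05100 m
Layer 3: 1.6×10⁻⁴ × 840 × 0.77 = 0.103488 m
Layer 4: 0.69 × 1300 × 1.1×10⁻⁴ = 0.09867 m
Δh = 0.0092664 + 0.05100 + 0.103488 + 0.09867 = 0.2624244 m ≈ 262 mm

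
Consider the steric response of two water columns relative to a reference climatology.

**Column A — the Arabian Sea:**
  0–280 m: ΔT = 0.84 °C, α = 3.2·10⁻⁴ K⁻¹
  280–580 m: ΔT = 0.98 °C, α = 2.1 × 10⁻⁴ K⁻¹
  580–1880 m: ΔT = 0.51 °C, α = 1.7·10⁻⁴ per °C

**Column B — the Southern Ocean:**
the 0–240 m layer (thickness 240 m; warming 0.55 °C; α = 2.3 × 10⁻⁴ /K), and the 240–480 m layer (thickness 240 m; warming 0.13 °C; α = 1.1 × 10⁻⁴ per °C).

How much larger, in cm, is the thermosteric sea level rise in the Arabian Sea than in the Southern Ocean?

A Layer 1: 280 × 0.84 × 3.2×10⁻⁴ = 0.075264 m
A Layer 2: 300 × 0.98 × 2.1×10⁻⁴ = 0.06174 m
A 1.7×10⁻⁴ × 0.51 × 1300 = 0.11271 m
A total: 0.249714 m
B Layer 1: 2.3×10⁻⁴ × 0.55 × 240 = 0.03036 m
B Layer 2: 0.13 × 240 × 1.1×10⁻⁴ = 0.003432 m
B total: 0.033792 m
Difference: 0.249714 − 0.033792 = 0.215922 m

21.6 cm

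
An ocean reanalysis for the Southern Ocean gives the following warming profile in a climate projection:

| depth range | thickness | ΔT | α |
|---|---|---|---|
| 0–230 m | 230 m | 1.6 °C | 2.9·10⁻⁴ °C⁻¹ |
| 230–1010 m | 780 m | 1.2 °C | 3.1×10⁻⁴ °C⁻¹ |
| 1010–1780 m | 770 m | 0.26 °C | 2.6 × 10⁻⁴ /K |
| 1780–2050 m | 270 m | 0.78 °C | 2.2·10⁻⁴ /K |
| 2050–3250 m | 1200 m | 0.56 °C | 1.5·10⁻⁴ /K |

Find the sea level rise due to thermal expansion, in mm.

596 mm of thermosteric rise

0–230 m: 2.9×10⁻⁴ × 230 × 1.6 = 0.10672 m
3.1×10⁻⁴ × 1.2 × 780 = 0.29016 m
1010–1780 m: 770 × 2.6×10⁻⁴ × 0.26 = 0.052052 m
Layer 4: 270 × 0.78 × 2.2×10⁻⁴ = 0.046332 m
Layer 5: 1200 × 1.5×10⁻⁴ × 0.56 = 0.10080 m
Δh = 0.10672 + 0.29016 + 0.052052 + 0.046332 + 0.10080 = 0.596064 m ≈ 596 mm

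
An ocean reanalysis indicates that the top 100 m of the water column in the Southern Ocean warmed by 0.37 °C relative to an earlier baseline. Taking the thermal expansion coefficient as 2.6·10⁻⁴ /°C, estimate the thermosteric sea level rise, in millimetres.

9.6 mm of thermosteric rise

Δh = αΔT·H = 2.6×10⁻⁴ × 0.37 × 100 = 0.00962 m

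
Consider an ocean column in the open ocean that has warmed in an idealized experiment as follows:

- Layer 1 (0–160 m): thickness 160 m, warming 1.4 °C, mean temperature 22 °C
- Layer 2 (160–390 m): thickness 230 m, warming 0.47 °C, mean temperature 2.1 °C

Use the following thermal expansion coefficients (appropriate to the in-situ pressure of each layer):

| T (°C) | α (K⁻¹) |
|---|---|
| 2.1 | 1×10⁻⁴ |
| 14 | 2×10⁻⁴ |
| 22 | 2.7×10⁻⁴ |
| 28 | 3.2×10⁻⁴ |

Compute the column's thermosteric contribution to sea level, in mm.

Layer 1 at 22 °C → α = 2.7×10⁻⁴ K⁻¹
Layer 2 at 2.1 °C → α = 1×10⁻⁴ K⁻¹
1.4 × 2.7×10⁻⁴ × 160 = 0.06048 m
Layer 2: 1×10⁻⁴ × 230 × 0.47 = 0.01081 m
Δh = 0.06048 + 0.01081 = 0.07129 m

Δh ≈ 71 mm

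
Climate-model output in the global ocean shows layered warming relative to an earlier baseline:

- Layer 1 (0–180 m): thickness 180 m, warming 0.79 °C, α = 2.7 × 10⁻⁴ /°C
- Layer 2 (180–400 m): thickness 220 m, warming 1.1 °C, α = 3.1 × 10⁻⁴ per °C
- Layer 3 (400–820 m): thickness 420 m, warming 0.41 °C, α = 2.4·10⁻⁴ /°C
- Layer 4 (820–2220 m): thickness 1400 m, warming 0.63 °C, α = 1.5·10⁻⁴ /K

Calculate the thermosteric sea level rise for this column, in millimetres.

0–180 m: 2.7×10⁻⁴ × 180 × 0.79 = 0.038394 m
3.1×10⁻⁴ × 220 × 1.1 = 0.07502 m
400–820 m: 2.4×10⁻⁴ × 0.41 × 420 = 0.041328 m
Layer 4: 0.63 × 1400 × 1.5×10⁻⁴ = 0.13230 m
Δh = 0.038394 + 0.07502 + 0.041328 + 0.13230 = 0.287042 m

287 mm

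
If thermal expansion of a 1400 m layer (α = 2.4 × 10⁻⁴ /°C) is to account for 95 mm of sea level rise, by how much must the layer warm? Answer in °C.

about 0.283 °C

ΔT = Δh/(αH) = 0.095 / (2.4×10⁻⁴ × 1400) ≈ 0.2827 °C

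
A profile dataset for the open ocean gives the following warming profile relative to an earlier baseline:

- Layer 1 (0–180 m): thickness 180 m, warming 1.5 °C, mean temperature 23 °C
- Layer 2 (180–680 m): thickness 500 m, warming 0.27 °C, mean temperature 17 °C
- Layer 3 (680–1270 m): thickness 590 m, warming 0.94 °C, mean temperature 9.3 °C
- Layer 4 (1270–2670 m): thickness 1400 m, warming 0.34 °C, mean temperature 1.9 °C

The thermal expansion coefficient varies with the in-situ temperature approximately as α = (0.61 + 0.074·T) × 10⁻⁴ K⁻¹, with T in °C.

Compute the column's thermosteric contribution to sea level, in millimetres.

Δh = 200 mm

Layer 1: α = (0.61 + 0.074×23)×10⁻⁴ = 2.312×10⁻⁴ K⁻¹
Layer 2: α = (0.61 + 0.074×17)×10⁻⁴ = 1.868×10⁻⁴ K⁻¹
Layer 3: α = (0.61 + 0.074×9.3)×10⁻⁴ = 1.2982×10⁻⁴ K⁻¹
Layer 4: α = (0.61 + 0.074×1.9)×10⁻⁴ = 0.7506×10⁻⁴ K⁻¹
Layer 1: 180 × 2.312×10⁻⁴ × 1.5 = 0.062424 m
Layer 2: 0.27 × 500 × 1.868×10⁻⁴ = 0.025218 m
680–1270 m: 1.2982×10⁻⁴ × 590 × 0.94 = 0.071998172 m
Layer 4: 0.7506×10⁻⁴ × 0.34 × 1400 = 0.03572856 m
Δh = 0.062424 + 0.025218 + 0.071998172 + 0.03572856 = 0.195368732 m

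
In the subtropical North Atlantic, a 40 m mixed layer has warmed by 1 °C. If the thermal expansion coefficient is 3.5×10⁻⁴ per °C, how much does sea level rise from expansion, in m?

Δh = αΔT·H = 3.5×10⁻⁴ × 1 × 40 = 0.01400 m

about 0.0140 m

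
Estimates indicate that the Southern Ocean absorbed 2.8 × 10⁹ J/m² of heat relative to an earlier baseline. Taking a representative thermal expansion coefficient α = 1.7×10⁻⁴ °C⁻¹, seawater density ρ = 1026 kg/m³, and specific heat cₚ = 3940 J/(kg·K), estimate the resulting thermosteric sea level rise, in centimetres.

11.8 cm of thermosteric rise

Δh = αQ/(ρcₚ) = 1.7×10⁻⁴ × 2.8×10⁹ / (1026 × 3940) ≈ 0.11775 m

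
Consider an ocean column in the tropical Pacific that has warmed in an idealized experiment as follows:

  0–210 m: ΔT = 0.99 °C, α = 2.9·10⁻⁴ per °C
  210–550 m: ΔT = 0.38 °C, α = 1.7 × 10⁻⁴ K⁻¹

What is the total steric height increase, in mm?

2.9×10⁻⁴ × 0.99 × 210 = 0.060291 m
1.7×10⁻⁴ × 0.38 × 340 = 0.021964 m
Δh = 0.060291 + 0.021964 = 0.082255 m

Δh ≈ 82.3 mm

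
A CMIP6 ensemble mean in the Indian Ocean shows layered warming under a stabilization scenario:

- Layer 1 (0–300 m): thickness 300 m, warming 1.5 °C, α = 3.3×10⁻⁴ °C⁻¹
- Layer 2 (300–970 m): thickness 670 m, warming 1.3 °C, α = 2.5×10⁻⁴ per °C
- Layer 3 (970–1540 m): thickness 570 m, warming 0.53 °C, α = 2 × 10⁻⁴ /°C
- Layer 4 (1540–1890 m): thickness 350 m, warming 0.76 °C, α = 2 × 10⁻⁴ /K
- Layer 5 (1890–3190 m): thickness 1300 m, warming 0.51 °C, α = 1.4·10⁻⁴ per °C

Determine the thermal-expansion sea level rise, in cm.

57 cm

Layer 1: 1.5 × 3.3×10⁻⁴ × 300 = 0.14850 m
300–970 m: 1.3 × 2.5×10⁻⁴ × 670 = 0.21775 m
570 × 0.53 × 2×10⁻⁴ = 0.06042 m
Layer 4: 2×10⁻⁴ × 350 × 0.76 = 0.05320 m
Layer 5: 0.51 × 1300 × 1.4×10⁻⁴ = 0.09282 m
Δh = 0.14850 + 0.21775 + 0.06042 + 0.05320 + 0.09282 = 0.57269 m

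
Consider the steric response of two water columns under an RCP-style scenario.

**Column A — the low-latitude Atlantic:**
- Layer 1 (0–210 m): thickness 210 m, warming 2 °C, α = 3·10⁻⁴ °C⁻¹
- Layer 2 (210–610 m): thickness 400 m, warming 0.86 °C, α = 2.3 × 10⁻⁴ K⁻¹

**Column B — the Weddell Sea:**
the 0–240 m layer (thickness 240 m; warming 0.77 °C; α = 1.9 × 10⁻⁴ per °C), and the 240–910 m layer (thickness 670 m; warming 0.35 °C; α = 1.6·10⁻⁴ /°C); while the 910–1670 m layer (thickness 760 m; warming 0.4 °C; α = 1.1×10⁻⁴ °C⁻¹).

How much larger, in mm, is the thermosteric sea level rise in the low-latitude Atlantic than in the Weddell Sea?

A Layer 1: 210 × 3×10⁻⁴ × 2 = 0.12600 m
A Layer 2: 0.86 × 2.3×10⁻⁴ × 400 = 0.07912 m
A total: 0.20512 m
B Layer 1: 0.77 × 240 × 1.9×10⁻⁴ = 0.035112 m
B Layer 2: 1.6×10⁻⁴ × 670 × 0.35 = 0.03752 m
B Layer 3: 1.1×10⁻⁴ × 0.4 × 760 = 0.03344 m
B total: 0.106072 m
Difference: 0.20512 − 0.106072 = 0.099048 m

Δh_A − Δh_B ≈ 99 mm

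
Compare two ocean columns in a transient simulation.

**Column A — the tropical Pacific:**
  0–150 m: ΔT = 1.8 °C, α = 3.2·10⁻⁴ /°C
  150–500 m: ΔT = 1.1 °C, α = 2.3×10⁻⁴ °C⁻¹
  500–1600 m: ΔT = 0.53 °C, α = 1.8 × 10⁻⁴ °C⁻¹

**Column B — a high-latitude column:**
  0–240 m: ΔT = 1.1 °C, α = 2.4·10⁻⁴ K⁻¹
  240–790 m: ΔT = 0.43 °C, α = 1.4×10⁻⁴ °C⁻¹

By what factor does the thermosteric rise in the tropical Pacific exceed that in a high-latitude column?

A Layer 1: 150 × 1.8 × 3.2×10⁻⁴ = 0.08640 m
A 1.1 × 2.3×10⁻⁴ × 350 = 0.08855 m
A 1100 × 1.8×10⁻⁴ × 0.53 = 0.10494 m
A total: 0.27989 m
B Layer 1: 240 × 1.1 × 2.4×10⁻⁴ = 0.06336 m
B 0.43 × 1.4×10⁻⁴ × 550 = 0.03311 m
B total: 0.09647 m
Ratio: 0.27989 / 0.09647 ≈ 2.901

≈ 2.9×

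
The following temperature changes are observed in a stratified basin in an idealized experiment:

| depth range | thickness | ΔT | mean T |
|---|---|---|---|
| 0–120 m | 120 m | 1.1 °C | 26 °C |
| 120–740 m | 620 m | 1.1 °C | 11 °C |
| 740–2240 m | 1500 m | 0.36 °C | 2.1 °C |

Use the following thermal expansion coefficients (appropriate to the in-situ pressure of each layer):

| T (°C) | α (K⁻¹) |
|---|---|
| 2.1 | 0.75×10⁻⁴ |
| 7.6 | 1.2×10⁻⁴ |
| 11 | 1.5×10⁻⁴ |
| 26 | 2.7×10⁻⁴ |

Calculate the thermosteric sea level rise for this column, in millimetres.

Δh = 180 mm

Layer 1 at 26 °C → α = 2.7×10⁻⁴ K⁻¹
Layer 2 at 11 °C → α = 1.5×10⁻⁴ K⁻¹
Layer 3 at 2.1 °C → α = 0.75×10⁻⁴ K⁻¹
Layer 1: 2.7×10⁻⁴ × 120 × 1.1 = 0.03564 m
1.5×10⁻⁴ × 620 × 1.1 = 0.10230 m
Layer 3: 0.36 × 1500 × 0.75×10⁻⁴ = 0.04050 m
Δh = 0.03564 + 0.10230 + 0.04050 = 0.17844 m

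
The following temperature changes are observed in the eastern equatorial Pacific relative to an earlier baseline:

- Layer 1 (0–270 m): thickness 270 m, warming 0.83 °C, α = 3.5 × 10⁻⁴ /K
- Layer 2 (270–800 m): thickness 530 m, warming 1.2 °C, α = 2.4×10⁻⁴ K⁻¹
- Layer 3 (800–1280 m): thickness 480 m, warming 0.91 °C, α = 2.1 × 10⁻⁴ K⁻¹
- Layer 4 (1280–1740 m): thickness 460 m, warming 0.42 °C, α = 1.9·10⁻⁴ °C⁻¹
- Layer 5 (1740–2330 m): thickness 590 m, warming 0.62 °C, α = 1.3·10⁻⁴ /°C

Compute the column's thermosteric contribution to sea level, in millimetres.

270 × 0.83 × 3.5×10⁻⁴ = 0.078435 m
2.4×10⁻⁴ × 1.2 × 530 = 0.15264 m
800–1280 m: 0.91 × 2.1×10⁻⁴ × 480 = 0.091728 m
Layer 4: 460 × 0.42 × 1.9×10⁻⁴ = 0.036708 m
1740–2330 m: 0.62 × 590 × 1.3×10⁻⁴ = 0.047554 m
Δh = 0.078435 + 0.15264 + 0.091728 + 0.036708 + 0.047554 = 0.407065 m

Δh = 407 mm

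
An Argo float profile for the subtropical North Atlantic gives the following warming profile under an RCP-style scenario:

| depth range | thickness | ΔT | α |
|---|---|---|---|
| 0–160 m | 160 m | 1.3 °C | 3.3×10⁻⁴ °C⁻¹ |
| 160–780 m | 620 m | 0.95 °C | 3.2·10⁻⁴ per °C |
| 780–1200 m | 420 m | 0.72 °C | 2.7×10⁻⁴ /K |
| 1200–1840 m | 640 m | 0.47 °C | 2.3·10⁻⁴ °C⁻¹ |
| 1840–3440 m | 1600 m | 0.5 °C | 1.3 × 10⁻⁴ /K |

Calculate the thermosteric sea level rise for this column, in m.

0.512 m

0–160 m: 1.3 × 3.3×10⁻⁴ × 160 = 0.06864 m
160–780 m: 620 × 0.95 × 3.2×10⁻⁴ = 0.18848 m
420 × 0.72 × 2.7×10⁻⁴ = 0.081648 m
Layer 4: 640 × 2.3×10⁻⁴ × 0.47 = 0.069184 m
Layer 5: 1600 × 1.3×10⁻⁴ × 0.5 = 0.10400 m
Δh = 0.06864 + 0.18848 + 0.081648 + 0.069184 + 0.10400 = 0.511952 m ≈ 0.512 m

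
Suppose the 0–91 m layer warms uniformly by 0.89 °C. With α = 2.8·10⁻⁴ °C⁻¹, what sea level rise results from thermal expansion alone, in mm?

Δh = αΔT·H = 2.8×10⁻⁴ × 0.89 × 91 = 0.0226772 m

Δh ≈ 23 mm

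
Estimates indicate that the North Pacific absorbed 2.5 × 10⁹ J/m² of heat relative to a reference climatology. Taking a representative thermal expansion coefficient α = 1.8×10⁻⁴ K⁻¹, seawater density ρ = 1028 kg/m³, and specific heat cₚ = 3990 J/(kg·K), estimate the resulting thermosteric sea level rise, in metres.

about 0.110 m

Δh = αQ/(ρcₚ) = 1.8×10⁻⁴ × 2.5×10⁹ / (1028 × 3990) ≈ 0.10971 m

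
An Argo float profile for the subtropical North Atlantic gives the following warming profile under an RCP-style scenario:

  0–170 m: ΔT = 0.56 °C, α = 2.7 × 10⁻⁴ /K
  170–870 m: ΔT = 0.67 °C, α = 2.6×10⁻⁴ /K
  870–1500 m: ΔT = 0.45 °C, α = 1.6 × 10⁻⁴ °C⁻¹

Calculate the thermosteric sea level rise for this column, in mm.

Δh = 193 mm

2.7×10⁻⁴ × 0.56 × 170 = 0.025704 m
170–870 m: 700 × 0.67 × 2.6×10⁻⁴ = 0.12194 m
Layer 3: 0.45 × 1.6×10⁻⁴ × 630 = 0.04536 m
Δh = 0.025704 + 0.12194 + 0.04536 = 0.193004 m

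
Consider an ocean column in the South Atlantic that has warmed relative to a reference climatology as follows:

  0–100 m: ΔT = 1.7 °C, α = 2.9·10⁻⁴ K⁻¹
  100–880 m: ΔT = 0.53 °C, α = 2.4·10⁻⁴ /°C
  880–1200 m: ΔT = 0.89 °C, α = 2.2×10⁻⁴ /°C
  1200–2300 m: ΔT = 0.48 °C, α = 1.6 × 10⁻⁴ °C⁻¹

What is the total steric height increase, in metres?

Layer 1: 1.7 × 100 × 2.9×10⁻⁴ = 0.04930 m
780 × 0.53 × 2.4×10⁻⁴ = 0.099216 m
2.2×10⁻⁴ × 320 × 0.89 = 0.062656 m
1200–2300 m: 1100 × 0.48 × 1.6×10⁻⁴ = 0.08448 m
Δh = 0.04930 + 0.099216 + 0.062656 + 0.08448 = 0.295652 m

0.296 m of thermosteric rise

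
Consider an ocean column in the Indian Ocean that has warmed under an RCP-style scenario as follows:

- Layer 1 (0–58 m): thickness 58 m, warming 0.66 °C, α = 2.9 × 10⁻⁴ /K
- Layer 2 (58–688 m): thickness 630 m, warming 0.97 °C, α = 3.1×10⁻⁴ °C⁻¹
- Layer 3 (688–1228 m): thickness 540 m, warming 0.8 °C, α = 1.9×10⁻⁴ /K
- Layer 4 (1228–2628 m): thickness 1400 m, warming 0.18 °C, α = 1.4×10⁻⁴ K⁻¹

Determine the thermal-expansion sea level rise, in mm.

Layer 1: 0.66 × 58 × 2.9×10⁻⁴ = 0.0111012 m
3.1×10⁻⁴ × 0.97 × 630 = 0.189441 m
Layer 3: 1.9×10⁻⁴ × 540 × 0.8 = 0.08208 m
Layer 4: 1.4×10⁻⁴ × 0.18 × 1400 = 0.03528 m
Δh = 0.0111012 + 0.189441 + 0.08208 + 0.03528 = 0.3179022 m

Δh = 318 mm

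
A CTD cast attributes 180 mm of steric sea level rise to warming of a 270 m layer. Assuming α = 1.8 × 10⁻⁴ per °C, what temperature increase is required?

about 3.7 K

ΔT = Δh/(αH) = 0.18 / (1.8×10⁻⁴ × 270) ≈ 3.704 K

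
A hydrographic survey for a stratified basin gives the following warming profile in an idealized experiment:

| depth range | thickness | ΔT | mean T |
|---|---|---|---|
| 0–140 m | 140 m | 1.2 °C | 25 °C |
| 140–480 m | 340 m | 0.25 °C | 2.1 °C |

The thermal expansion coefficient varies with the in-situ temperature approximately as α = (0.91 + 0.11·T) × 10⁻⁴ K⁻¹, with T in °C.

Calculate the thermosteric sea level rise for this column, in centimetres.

7.12 cm

Layer 1: α = (0.91 + 0.11×25)×10⁻⁴ = 3.66×10⁻⁴ K⁻¹
Layer 2: α = (0.91 + 0.11×2.1)×10⁻⁴ = 1.141×10⁻⁴ K⁻¹
0–140 m: 1.2 × 140 × 3.66×10⁻⁴ = 0.061488 m
1.141×10⁻⁴ × 340 × 0.25 = 0.0096985 m
Δh = 0.061488 + 0.0096985 = 0.0711865 m ≈ 7.12 cm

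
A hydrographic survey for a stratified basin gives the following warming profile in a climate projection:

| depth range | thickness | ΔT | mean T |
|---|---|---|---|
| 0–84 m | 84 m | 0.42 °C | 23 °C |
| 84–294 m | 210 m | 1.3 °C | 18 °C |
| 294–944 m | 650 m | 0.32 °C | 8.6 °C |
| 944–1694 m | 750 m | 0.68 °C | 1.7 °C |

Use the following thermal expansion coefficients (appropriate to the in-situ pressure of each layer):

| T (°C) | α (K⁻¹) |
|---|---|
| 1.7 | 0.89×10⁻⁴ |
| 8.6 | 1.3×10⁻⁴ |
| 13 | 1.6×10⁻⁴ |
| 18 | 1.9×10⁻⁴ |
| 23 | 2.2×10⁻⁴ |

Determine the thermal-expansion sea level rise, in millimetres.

about 132 mm

Layer 1 at 23 °C → α = 2.2×10⁻⁴ K⁻¹
Layer 2 at 18 °C → α = 1.9×10⁻⁴ K⁻¹
Layer 3 at 8.6 °C → α = 1.3×10⁻⁴ K⁻¹
Layer 4 at 1.7 °C → α = 0.89×10⁻⁴ K⁻¹
Layer 1: 2.2×10⁻⁴ × 0.42 × 84 = 0.0077616 m
84–294 m: 1.3 × 210 × 1.9×10⁻⁴ = 0.05187 m
Layer 3: 1.3×10⁻⁴ × 650 × 0.32 = 0.02704 m
0.89×10⁻⁴ × 0.68 × 750 = 0.04539 m
Δh = 0.0077616 + 0.05187 + 0.02704 + 0.04539 = 0.1320616 m ≈ 132 mm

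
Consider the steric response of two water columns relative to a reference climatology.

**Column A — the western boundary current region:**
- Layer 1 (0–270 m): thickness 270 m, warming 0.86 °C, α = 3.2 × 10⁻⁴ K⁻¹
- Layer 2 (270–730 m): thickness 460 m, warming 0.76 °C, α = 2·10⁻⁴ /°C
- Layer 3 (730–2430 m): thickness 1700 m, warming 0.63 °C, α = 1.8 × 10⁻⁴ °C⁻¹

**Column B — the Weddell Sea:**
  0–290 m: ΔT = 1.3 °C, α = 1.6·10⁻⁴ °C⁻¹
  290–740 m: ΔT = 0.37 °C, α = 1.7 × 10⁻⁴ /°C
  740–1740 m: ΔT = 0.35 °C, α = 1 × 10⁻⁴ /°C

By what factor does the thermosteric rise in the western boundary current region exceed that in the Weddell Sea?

A Layer 1: 270 × 3.2×10⁻⁴ × 0.86 = 0.074304 m
A Layer 2: 0.76 × 460 × 2×10⁻⁴ = 0.06992 m
A 730–2430 m: 1700 × 1.8×10⁻⁴ × 0.63 = 0.19278 m
A total: 0.337004 m
B 1.3 × 1.6×10⁻⁴ × 290 = 0.06032 m
B 450 × 1.7×10⁻⁴ × 0.37 = 0.028305 m
B 0.35 × 1000 × 1×10⁻⁴ = 0.03500 m
B total: 0.123625 m
Ratio: 0.337004 / 0.123625 ≈ 2.726

≈ 2.7×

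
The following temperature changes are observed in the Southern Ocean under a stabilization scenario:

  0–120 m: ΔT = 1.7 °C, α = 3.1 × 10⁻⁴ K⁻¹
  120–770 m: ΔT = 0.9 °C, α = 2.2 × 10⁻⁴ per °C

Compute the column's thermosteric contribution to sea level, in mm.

Δh ≈ 190 mm

0–120 m: 3.1×10⁻⁴ × 120 × 1.7 = 0.06324 m
Layer 2: 650 × 2.2×10⁻⁴ × 0.9 = 0.12870 m
Δh = 0.06324 + 0.12870 = 0.19194 m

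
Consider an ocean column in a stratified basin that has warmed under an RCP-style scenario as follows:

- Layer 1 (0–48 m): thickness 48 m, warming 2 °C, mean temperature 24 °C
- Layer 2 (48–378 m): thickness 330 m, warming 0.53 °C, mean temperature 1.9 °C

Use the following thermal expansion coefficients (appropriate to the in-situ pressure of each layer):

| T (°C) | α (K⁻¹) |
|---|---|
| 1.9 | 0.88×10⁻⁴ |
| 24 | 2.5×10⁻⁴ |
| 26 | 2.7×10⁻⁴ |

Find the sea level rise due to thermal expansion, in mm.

Layer 1 at 24 °C → α = 2.5×10⁻⁴ K⁻¹
Layer 2 at 1.9 °C → α = 0.88×10⁻⁴ K⁻¹
2.5×10⁻⁴ × 2 × 48 = 0.02400 m
Layer 2: 0.88×10⁻⁴ × 0.53 × 330 = 0.0153912 m
Δh = 0.02400 + 0.0153912 = 0.0393912 m

about 39 mm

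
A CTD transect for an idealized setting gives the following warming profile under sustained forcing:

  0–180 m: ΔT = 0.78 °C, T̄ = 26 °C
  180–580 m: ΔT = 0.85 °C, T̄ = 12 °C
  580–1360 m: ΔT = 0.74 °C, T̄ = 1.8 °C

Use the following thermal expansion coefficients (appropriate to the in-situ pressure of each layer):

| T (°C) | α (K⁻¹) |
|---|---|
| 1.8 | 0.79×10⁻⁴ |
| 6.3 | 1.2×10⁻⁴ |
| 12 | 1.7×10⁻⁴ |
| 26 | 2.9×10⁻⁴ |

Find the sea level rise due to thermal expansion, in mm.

Δh = 144 mm

Layer 1 at 26 °C → α = 2.9×10⁻⁴ K⁻¹
Layer 2 at 12 °C → α = 1.7×10⁻⁴ K⁻¹
Layer 3 at 1.8 °C → α = 0.79×10⁻⁴ K⁻¹
2.9×10⁻⁴ × 180 × 0.78 = 0.040716 m
180–580 m: 1.7×10⁻⁴ × 0.85 × 400 = 0.05780 m
580–1360 m: 0.74 × 780 × 0.79×10⁻⁴ = 0.0455988 m
Δh = 0.040716 + 0.05780 + 0.0455988 = 0.1441148 m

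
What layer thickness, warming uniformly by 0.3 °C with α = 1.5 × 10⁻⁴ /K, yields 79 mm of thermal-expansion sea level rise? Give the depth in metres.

H = Δh/(αΔT) = 0.079 / (1.5×10⁻⁴ × 0.3) ≈ 1756 m

1760 m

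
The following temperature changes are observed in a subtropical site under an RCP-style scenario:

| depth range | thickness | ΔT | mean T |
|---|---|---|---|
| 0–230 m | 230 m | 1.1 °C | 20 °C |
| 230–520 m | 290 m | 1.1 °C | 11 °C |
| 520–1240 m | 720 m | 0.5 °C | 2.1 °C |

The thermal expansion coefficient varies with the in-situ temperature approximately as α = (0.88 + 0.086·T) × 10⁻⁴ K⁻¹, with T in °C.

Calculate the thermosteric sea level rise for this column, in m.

0.162 m of thermosteric rise

Layer 1: α = (0.88 + 0.086×20)×10⁻⁴ = 2.6×10⁻⁴ K⁻¹
Layer 2: α = (0.88 + 0.086×11)×10⁻⁴ = 1.826×10⁻⁴ K⁻¹
Layer 3: α = (0.88 + 0.086×2.1)×10⁻⁴ = 1.0606×10⁻⁴ K⁻¹
Layer 1: 1.1 × 230 × 2.6×10⁻⁴ = 0.06578 m
Layer 2: 1.1 × 290 × 1.826×10⁻⁴ = 0.0582494 m
0.5 × 1.0606×10⁻⁴ × 720 = 0.0381816 m
Δh = 0.06578 + 0.0582494 + 0.0381816 = 0.162211 m ≈ 0.162 m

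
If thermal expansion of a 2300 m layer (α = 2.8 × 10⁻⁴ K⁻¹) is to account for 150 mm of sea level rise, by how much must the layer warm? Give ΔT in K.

ΔT = Δh/(αH) = 0.15 / (2.8×10⁻⁴ × 2300) ≈ 0.2329 K

0.23 K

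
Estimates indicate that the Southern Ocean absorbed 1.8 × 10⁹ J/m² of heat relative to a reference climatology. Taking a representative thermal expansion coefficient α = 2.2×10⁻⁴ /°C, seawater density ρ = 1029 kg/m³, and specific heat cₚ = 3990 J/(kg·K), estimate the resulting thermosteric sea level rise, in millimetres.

about 96.5 mm

Δh = αQ/(ρcₚ) = 2.2×10⁻⁴ × 1.8×10⁹ / (1029 × 3990) ≈ 0.096451 m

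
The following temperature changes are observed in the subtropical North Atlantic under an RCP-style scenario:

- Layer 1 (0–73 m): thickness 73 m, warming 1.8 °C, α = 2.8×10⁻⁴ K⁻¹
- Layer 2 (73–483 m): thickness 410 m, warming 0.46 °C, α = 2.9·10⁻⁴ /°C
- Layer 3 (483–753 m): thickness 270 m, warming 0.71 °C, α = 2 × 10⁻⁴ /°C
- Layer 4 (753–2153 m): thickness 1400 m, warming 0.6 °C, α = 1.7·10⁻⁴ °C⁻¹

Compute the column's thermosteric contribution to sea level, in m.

0–73 m: 2.8×10⁻⁴ × 1.8 × 73 = 0.036792 m
0.46 × 2.9×10⁻⁴ × 410 = 0.054694 m
483–753 m: 270 × 2×10⁻⁴ × 0.71 = 0.03834 m
Layer 4: 0.6 × 1400 × 1.7×10⁻⁴ = 0.14280 m
Δh = 0.036792 + 0.054694 + 0.03834 + 0.14280 = 0.272626 m

Δh ≈ 0.273 m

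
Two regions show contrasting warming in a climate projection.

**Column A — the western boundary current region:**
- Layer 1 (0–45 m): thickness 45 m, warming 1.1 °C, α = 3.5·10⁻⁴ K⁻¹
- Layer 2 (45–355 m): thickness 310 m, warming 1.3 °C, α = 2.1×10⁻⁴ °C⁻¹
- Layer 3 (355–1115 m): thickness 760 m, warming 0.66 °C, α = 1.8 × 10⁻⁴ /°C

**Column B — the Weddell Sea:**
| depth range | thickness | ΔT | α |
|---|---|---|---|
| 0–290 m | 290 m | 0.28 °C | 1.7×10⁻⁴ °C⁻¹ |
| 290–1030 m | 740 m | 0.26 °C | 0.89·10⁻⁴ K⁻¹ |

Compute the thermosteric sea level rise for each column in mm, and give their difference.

A 0–45 m: 1.1 × 3.5×10⁻⁴ × 45 = 0.017325 m
A Layer 2: 1.3 × 310 × 2.1×10⁻⁴ = 0.08463 m
A 355–1115 m: 1.8×10⁻⁴ × 760 × 0.66 = 0.090288 m
A total: 0.192243 m
B Layer 1: 0.28 × 1.7×10⁻⁴ × 290 = 0.013804 m
B 0.89×10⁻⁴ × 740 × 0.26 = 0.0171236 m
B total: 0.0309276 m
Difference: 0.192243 − 0.0309276 = 0.1613154 m

A: 190 mm; B: 31 mm; difference 160 mm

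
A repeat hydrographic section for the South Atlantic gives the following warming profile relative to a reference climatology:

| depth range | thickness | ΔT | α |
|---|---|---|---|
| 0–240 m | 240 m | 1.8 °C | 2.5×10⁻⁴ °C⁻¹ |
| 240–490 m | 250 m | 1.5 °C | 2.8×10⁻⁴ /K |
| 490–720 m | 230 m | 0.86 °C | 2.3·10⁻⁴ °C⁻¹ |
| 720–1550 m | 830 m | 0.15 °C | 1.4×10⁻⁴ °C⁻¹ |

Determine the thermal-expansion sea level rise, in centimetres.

2.5×10⁻⁴ × 1.8 × 240 = 0.10800 m
1.5 × 250 × 2.8×10⁻⁴ = 0.10500 m
0.86 × 230 × 2.3×10⁻⁴ = 0.045494 m
Layer 4: 1.4×10⁻⁴ × 830 × 0.15 = 0.01743 m
Δh = 0.10800 + 0.10500 + 0.045494 + 0.01743 = 0.275924 m ≈ 27.6 cm

27.6 cm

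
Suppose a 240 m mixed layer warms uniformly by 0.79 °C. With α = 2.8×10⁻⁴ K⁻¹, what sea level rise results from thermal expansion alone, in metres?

Δh = αΔT·H = 2.8×10⁻⁴ × 0.79 × 240 = 0.053088 m

0.0531 m of thermosteric rise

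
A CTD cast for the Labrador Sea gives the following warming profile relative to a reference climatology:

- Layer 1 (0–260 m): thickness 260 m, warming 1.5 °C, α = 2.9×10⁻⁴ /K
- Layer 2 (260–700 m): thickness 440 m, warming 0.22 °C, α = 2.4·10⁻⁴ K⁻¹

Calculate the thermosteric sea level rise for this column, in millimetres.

0–260 m: 1.5 × 260 × 2.9×10⁻⁴ = 0.11310 m
Layer 2: 440 × 2.4×10⁻⁴ × 0.22 = 0.023232 m
Δh = 0.11310 + 0.023232 = 0.136332 m ≈ 136 mm

Δh = 136 mm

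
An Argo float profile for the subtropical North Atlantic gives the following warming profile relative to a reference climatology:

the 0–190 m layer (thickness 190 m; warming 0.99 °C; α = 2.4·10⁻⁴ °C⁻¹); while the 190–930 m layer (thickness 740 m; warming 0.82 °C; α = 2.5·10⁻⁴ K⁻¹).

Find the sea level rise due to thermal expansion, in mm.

200 mm

Layer 1: 2.4×10⁻⁴ × 0.99 × 190 = 0.045144 m
2.5×10⁻⁴ × 0.82 × 740 = 0.15170 m
Δh = 0.045144 + 0.15170 = 0.196844 m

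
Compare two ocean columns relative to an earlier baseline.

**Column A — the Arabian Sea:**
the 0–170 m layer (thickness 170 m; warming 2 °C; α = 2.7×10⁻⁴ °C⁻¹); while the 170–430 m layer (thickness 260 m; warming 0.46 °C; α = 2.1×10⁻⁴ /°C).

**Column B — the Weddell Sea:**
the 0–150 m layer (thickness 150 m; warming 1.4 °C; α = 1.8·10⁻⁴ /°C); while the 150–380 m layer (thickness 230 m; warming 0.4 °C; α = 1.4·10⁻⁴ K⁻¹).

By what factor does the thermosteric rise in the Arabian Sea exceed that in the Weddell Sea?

A 170 × 2.7×10⁻⁴ × 2 = 0.09180 m
A Layer 2: 260 × 2.1×10⁻⁴ × 0.46 = 0.025116 m
A total: 0.116916 m
B 1.4 × 150 × 1.8×10⁻⁴ = 0.03780 m
B 150–380 m: 230 × 0.4 × 1.4×10⁻⁴ = 0.01288 m
B total: 0.05068 m
Ratio: 0.116916 / 0.05068 ≈ 2.307

a factor of 2.3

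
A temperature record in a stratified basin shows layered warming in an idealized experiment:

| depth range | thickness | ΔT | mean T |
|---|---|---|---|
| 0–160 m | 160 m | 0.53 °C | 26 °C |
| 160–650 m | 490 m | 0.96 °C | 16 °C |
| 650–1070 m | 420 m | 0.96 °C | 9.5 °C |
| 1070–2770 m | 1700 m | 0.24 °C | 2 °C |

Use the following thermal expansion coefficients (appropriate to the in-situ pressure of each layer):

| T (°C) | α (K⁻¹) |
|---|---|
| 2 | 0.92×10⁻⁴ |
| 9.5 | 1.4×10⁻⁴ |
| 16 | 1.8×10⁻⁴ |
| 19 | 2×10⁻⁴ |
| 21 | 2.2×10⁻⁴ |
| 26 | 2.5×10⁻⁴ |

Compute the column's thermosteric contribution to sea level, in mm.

Δh = 200 mm

Layer 1 at 26 °C → α = 2.5×10⁻⁴ K⁻¹
Layer 2 at 16 °C → α = 1.8×10⁻⁴ K⁻¹
Layer 3 at 9.5 °C → α = 1.4×10⁻⁴ K⁻¹
Layer 4 at 2 °C → α = 0.92×10⁻⁴ K⁻¹
0–160 m: 160 × 2.5×10⁻⁴ × 0.53 = 0.02120 m
Layer 2: 490 × 0.96 × 1.8×10⁻⁴ = 0.084672 m
650–1070 m: 420 × 0.96 × 1.4×10⁻⁴ = 0.056448 m
1070–2770 m: 0.92×10⁻⁴ × 0.24 × 1700 = 0.037536 m
Δh = 0.02120 + 0.084672 + 0.056448 + 0.037536 = 0.199856 m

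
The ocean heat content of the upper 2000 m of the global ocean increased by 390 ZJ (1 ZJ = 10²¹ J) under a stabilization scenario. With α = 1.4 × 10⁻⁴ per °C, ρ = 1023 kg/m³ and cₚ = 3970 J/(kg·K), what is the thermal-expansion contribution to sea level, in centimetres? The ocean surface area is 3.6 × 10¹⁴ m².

Per unit area: Q = 390×10²¹ / (3.6×10¹⁴) ≈ 1.083×10⁹ J/m²
Δh = αQ/(ρcₚ) = 1.4×10⁻⁴ × 1.083×10⁹ / (1023 × 3970) ≈ 0.037333 m

about 3.73 cm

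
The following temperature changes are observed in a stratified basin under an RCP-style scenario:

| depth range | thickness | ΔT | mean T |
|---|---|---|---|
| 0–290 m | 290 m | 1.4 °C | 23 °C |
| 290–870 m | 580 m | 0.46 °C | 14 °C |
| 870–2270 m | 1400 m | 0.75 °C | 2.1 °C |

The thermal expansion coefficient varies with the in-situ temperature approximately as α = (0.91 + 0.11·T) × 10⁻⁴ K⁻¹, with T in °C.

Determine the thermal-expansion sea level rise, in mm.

Layer 1: α = (0.91 + 0.11×23)×10⁻⁴ = 3.44×10⁻⁴ K⁻¹
Layer 2: α = (0.91 + 0.11×14)×10⁻⁴ = 2.45×10⁻⁴ K⁻¹
Layer 3: α = (0.91 + 0.11×2.1)×10⁻⁴ = 1.141×10⁻⁴ K⁻¹
290 × 1.4 × 3.44×10⁻⁴ = 0.139664 m
0.46 × 2.45×10⁻⁴ × 580 = 0.065366 m
870–2270 m: 1400 × 0.75 × 1.141×10⁻⁴ = 0.119805 m
Δh = 0.139664 + 0.065366 + 0.119805 = 0.324835 m ≈ 325 mm

Δh ≈ 325 mm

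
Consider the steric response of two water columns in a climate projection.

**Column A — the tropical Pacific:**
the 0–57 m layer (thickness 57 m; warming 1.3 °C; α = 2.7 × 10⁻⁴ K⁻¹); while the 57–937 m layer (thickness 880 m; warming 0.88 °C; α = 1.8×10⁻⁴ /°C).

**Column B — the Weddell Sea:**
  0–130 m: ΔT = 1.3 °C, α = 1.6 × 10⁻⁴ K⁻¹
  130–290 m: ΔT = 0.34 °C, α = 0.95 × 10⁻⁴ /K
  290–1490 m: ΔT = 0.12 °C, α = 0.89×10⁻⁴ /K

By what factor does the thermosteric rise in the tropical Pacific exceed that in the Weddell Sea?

≈ 3.5×

A 0–57 m: 2.7×10⁻⁴ × 1.3 × 57 = 0.020007 m
A 880 × 0.88 × 1.8×10⁻⁴ = 0.139392 m
A total: 0.159399 m
B Layer 1: 130 × 1.6×10⁻⁴ × 1.3 = 0.02704 m
B Layer 2: 0.95×10⁻⁴ × 160 × 0.34 = 0.005168 m
B Layer 3: 0.12 × 1200 × 0.89×10⁻⁴ = 0.012816 m
B total: 0.045024 m
Ratio: 0.159399 / 0.045024 ≈ 3.540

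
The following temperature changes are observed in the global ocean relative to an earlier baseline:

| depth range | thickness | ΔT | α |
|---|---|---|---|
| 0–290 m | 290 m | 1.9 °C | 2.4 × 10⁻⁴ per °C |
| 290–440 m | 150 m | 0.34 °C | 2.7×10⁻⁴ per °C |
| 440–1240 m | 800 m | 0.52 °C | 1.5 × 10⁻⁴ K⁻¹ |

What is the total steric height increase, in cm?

1.9 × 2.4×10⁻⁴ × 290 = 0.13224 m
290–440 m: 0.34 × 2.7×10⁻⁴ × 150 = 0.01377 m
440–1240 m: 0.52 × 800 × 1.5×10⁻⁴ = 0.06240 m
Δh = 0.13224 + 0.01377 + 0.06240 = 0.20841 m

20.8 cm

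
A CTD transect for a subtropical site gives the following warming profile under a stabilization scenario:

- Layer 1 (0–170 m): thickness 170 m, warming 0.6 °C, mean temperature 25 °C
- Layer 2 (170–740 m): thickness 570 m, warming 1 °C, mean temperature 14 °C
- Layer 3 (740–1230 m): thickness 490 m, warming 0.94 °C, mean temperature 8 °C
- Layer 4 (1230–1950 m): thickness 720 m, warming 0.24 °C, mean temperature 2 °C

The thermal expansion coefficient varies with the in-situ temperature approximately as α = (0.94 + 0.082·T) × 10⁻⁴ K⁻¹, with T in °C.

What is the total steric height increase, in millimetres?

Layer 1: α = (0.94 + 0.082×25)×10⁻⁴ = 2.99×10⁻⁴ K⁻¹
Layer 2: α = (0.94 + 0.082×14)×10⁻⁴ = 2.088×10⁻⁴ K⁻¹
Layer 3: α = (0.94 + 0.082×8)×10⁻⁴ = 1.596×10⁻⁴ K⁻¹
Layer 4: α = (0.94 + 0.082×2)×10⁻⁴ = 1.104×10⁻⁴ K⁻¹
0–170 m: 0.6 × 2.99×10⁻⁴ × 170 = 0.030498 m
Layer 2: 1 × 570 × 2.088×10⁻⁴ = 0.119016 m
Layer 3: 0.94 × 490 × 1.596×10⁻⁴ = 0.07351176 m
0.24 × 1.104×10⁻⁴ × 720 = 0.01907712 m
Δh = 0.030498 + 0.119016 + 0.07351176 + 0.01907712 = 0.24210288 m ≈ 240 mm

240 mm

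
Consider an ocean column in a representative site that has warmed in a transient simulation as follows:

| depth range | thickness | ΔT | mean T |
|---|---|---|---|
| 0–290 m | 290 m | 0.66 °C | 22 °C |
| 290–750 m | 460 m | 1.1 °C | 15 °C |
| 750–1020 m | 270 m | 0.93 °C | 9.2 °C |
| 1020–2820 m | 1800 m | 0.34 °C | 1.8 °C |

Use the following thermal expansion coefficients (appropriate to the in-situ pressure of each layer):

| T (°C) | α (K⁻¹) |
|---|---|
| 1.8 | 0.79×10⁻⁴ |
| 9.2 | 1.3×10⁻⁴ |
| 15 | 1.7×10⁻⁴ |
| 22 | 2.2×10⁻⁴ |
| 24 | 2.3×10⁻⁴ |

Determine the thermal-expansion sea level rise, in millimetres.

Layer 1 at 22 °C → α = 2.2×10⁻⁴ K⁻¹
Layer 2 at 15 °C → α = 1.7×10⁻⁴ K⁻¹
Layer 3 at 9.2 °C → α = 1.3×10⁻⁴ K⁻¹
Layer 4 at 1.8 °C → α = 0.79×10⁻⁴ K⁻¹
0–290 m: 290 × 0.66 × 2.2×10⁻⁴ = 0.042108 m
290–750 m: 1.7×10⁻⁴ × 460 × 1.1 = 0.08602 m
750–1020 m: 1.3×10⁻⁴ × 0.93 × 270 = 0.032643 m
Layer 4: 0.79×10⁻⁴ × 1800 × 0.34 = 0.048348 m
Δh = 0.042108 + 0.08602 + 0.032643 + 0.048348 = 0.209119 m ≈ 210 mm

Δh ≈ 210 mm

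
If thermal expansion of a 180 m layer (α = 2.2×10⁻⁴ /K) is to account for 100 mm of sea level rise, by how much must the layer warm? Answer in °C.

about 2.53 °C

ΔT = Δh/(αH) = 0.1 / (2.2×10⁻⁴ × 180) ≈ 2.525 °C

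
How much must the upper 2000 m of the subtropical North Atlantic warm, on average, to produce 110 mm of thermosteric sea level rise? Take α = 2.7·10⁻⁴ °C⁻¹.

ΔT = Δh/(αH) = 0.11 / (2.7×10⁻⁴ × 2000) ≈ 0.2037 K

about 0.204 K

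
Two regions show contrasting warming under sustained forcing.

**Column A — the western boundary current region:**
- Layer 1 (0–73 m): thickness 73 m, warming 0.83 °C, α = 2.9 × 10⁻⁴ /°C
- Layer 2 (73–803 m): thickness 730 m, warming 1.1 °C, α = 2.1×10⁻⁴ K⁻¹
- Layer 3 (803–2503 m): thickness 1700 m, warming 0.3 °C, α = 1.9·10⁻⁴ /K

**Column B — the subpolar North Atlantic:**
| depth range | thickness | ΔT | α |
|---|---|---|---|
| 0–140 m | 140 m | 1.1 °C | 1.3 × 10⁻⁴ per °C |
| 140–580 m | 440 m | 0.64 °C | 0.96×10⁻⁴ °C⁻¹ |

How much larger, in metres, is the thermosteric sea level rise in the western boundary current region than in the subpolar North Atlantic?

0.236 m larger

A 0–73 m: 2.9×10⁻⁴ × 0.83 × 73 = 0.0175711 m
A 73–803 m: 1.1 × 2.1×10⁻⁴ × 730 = 0.16863 m
A 803–2503 m: 1.9×10⁻⁴ × 0.3 × 1700 = 0.09690 m
A total: 0.2831011 m
B 1.3×10⁻⁴ × 1.1 × 140 = 0.02002 m
B Layer 2: 0.64 × 440 × 0.96×10⁻⁴ = 0.0270336 m
B total: 0.0470536 m
Difference: 0.2831011 − 0.0470536 = 0.2360475 m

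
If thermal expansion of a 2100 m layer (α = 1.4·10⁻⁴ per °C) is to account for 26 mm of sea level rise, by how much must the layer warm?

0.0884 K

ΔT = Δh/(αH) = 0.026 / (1.4×10⁻⁴ × 2100) ≈ 0.08844 K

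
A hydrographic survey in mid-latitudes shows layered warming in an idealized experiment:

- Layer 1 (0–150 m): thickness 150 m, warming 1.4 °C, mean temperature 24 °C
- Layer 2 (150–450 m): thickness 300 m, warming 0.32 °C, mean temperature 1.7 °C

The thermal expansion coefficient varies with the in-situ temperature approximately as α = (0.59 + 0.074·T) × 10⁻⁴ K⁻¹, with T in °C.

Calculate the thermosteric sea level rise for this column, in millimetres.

Layer 1: α = (0.59 + 0.074×24)×10⁻⁴ = 2.366×10⁻⁴ K⁻¹
Layer 2: α = (0.59 + 0.074×1.7)×10⁻⁴ = 0.7158×10⁻⁴ K⁻¹
Layer 1: 150 × 2.366×10⁻⁴ × 1.4 = 0.049686 m
150–450 m: 0.7158×10⁻⁴ × 0.32 × 300 = 0.00687168 m
Δh = 0.049686 + 0.00687168 = 0.05655768 m ≈ 56.6 mm

56.6 mm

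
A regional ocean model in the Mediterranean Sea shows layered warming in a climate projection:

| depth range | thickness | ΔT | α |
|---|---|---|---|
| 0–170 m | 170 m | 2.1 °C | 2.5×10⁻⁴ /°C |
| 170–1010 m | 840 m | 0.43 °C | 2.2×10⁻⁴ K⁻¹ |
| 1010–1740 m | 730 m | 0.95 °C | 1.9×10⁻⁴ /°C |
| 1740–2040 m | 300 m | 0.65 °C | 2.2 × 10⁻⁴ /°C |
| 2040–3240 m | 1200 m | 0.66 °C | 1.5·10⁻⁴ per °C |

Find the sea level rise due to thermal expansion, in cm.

Layer 1: 2.1 × 2.5×10⁻⁴ × 170 = 0.08925 m
840 × 0.43 × 2.2×10⁻⁴ = 0.079464 m
Layer 3: 730 × 1.9×10⁻⁴ × 0.95 = 0.131765 m
300 × 0.65 × 2.2×10⁻⁴ = 0.04290 m
2040–3240 m: 1.5×10⁻⁴ × 1200 × 0.66 = 0.11880 m
Δh = 0.08925 + 0.079464 + 0.131765 + 0.04290 + 0.11880 = 0.462179 m

Δh ≈ 46.2 cm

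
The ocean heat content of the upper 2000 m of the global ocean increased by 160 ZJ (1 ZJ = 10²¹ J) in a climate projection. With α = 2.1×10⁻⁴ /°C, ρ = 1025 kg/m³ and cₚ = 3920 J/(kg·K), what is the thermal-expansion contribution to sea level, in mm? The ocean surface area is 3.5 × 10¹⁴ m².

Per unit area: Q = 160×10²¹ / (3.5×10¹⁴) ≈ 4.571×10⁸ J/m²
Δh = αQ/(ρcₚ) = 2.1×10⁻⁴ × 4.571×10⁸ / (1025 × 3920) ≈ 0.02389 m

Δh = 23.9 mm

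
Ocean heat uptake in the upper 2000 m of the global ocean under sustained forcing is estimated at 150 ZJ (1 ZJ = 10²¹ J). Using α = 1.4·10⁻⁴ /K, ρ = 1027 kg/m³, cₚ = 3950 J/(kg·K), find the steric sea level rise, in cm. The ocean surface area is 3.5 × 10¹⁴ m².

Δh ≈ 1.48 cm

Per unit area: Q = 150×10²¹ / (3.5×10¹⁴) ≈ 4.286×10⁸ J/m²
Δh = αQ/(ρcₚ) = 1.4×10⁻⁴ × 4.286×10⁸ / (1027 × 3950) ≈ 0.014792 m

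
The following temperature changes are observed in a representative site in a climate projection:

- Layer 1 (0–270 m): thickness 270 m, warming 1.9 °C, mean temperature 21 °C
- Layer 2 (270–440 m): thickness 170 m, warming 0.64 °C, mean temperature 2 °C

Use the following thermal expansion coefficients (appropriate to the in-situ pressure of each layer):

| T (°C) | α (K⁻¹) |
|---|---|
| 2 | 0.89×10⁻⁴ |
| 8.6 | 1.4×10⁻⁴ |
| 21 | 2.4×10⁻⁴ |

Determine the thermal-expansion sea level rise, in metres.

Layer 1 at 21 °C → α = 2.4×10⁻⁴ K⁻¹
Layer 2 at 2 °C → α = 0.89×10⁻⁴ K⁻¹
Layer 1: 270 × 2.4×10⁻⁴ × 1.9 = 0.12312 m
170 × 0.89×10⁻⁴ × 0.64 = 0.0096832 m
Δh = 0.12312 + 0.0096832 = 0.1328032 m

0.133 m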